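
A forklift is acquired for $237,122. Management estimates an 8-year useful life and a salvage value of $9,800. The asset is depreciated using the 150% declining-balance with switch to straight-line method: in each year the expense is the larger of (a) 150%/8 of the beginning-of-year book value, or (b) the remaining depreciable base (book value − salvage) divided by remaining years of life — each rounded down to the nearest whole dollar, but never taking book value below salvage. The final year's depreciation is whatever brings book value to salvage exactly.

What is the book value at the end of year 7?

$33,186

Depreciable base = $237,122 − $9,800 = $227,322.
Year 1: DB = ⌊$237,122 × 150%/8⌋ = $44,460; SL = ⌊$227,322/8⌋ = $28,415 → take DB $44,460. Book value $192,662.
Year 2: DB = ⌊$192,662 × 150%/8⌋ = $36,124; SL = ⌊$182,862/7⌋ = $26,123 → take DB $36,124. Book value $156,538.
Year 3: DB = ⌊$156,538 × 150%/8⌋ = $29,350; SL = ⌊$146,738/6⌋ = $24,456 → take DB $29,350. Book value $127,188.
Year 4: DB = ⌊$127,188 × 150%/8⌋ = $23,847; SL = ⌊$117,388/5⌋ = $23,477 → take DB $23,847. Book value $103,341.
Year 5: DB = ⌊$103,341 × 150%/8⌋ = $19,376; SL = ⌊$93,541/4⌋ = $23,385 → take SL $23,385. Book value $79,956.
Year 6: DB = ⌊$79,956 × 150%/8⌋ = $14,991; SL = ⌊$70,156/3⌋ = $23,385 → take SL $23,385. Book value $56,571.
Year 7: DB = ⌊$56,571 × 150%/8⌋ = $10,607; SL = ⌊$46,771/2⌋ = $23,385 → take SL $23,385. Book value $33,186.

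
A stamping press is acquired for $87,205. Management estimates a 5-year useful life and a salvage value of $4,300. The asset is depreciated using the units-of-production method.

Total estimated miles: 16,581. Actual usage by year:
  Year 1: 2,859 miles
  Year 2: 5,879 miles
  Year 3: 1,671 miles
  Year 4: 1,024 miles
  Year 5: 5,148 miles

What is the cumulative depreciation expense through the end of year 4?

Depreciable base = $87,205 − $4,300 = $82,905.
Rate = $82,905 / 16,581 miles = $5 per mile.
Year 1: 2,859 × $5 = $14,295. Book value $72,910.
Year 2: 5,879 × $5 = $29,395. Book value $43,515.
Year 3: 1,671 × $5 = $8,355. Book value $35,160.
Year 4: 1,024 × $5 = $5,120. Book value $30,040.
Accumulated through year 4 = $87,205 − $30,040 = $57,165.

$57,165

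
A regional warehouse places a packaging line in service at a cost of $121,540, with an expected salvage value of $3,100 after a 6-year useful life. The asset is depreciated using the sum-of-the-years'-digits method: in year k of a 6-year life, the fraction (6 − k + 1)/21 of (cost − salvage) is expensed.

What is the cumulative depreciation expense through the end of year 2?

Depreciable base = $121,540 − $3,100 = $118,440.
Sum of the years' digits = 6+5+4+3+2+1 = 21.
Year 1: $118,440 × 6/21 = $33,840. Book value $87,700.
Year 2: $118,440 × 5/21 = $28,200. Book value $59,500.
Accumulated through year 2 = $121,540 − $59,500 = $62,040.

$62,040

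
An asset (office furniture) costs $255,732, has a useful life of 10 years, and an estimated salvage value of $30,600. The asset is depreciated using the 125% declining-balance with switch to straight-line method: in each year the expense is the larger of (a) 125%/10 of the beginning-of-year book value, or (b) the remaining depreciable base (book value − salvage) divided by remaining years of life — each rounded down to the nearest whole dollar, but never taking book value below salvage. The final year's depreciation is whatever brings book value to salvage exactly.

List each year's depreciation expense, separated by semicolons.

$31,966; $27,970; $24,474; $21,415; $19,884; $19,884; $19,884; $19,885; $19,885; $19,885

Depreciable base = $255,732 − $30,600 = $225,132.
Year 1: DB = ⌊$255,732 × 125%/10⌋ = $31,966; SL = ⌊$225,132/10⌋ = $22,513 → take DB $31,966. Book value $223,766.
Year 2: DB = ⌊$223,766 × 125%/10⌋ = $27,970; SL = ⌊$193,166/9⌋ = $21,462 → take DB $27,970. Book value $195,796.
Year 3: DB = ⌊$195,796 × 125%/10⌋ = $24,474; SL = ⌊$165,196/8⌋ = $20,649 → take DB $24,474. Book value $171,322.
Year 4: DB = ⌊$171,322 × 125%/10⌋ = $21,415; SL = ⌊$140,722/7⌋ = $20,103 → take DB $21,415. Book value $149,907.
Year 5: DB = ⌊$149,907 × 125%/10⌋ = $18,738; SL = ⌊$119,307/6⌋ = $19,884 → take SL $19,884. Book value $130,023.
Year 6: DB = ⌊$130,023 × 125%/10⌋ = $16,252; SL = ⌊$99,423/5⌋ = $19,884 → take SL $19,884. Book value $110,139.
Year 7: DB = ⌊$110,139 × 125%/10⌋ = $13,767; SL = ⌊$79,539/4⌋ = $19,884 → take SL $19,884. Book value $90,255.
Year 8: DB = ⌊$90,255 × 125%/10⌋ = $11,281; SL = ⌊$59,655/3⌋ = $19,885 → take SL $19,885. Book value $70,370.
Year 9: DB = ⌊$70,370 × 125%/10⌋ = $8,796; SL = ⌊$39,770/2⌋ = $19,885 → take SL $19,885. Book value $50,485.
Year 10 (final): $50,485 − $30,600 = $19,885. Book value $30,600.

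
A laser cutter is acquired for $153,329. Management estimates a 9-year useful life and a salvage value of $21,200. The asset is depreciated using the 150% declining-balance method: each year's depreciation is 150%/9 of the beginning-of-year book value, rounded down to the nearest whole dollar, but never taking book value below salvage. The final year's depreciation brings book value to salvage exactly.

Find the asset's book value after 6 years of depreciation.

Depreciable base = $153,329 − $21,200 = $132,129.
Year 1: ⌊$153,329 × 150%/9⌋ = $25,554. Book value $127,775.
Year 2: ⌊$127,775 × 150%/9⌋ = $21,295. Book value $106,480.
Year 3: ⌊$106,480 × 150%/9⌋ = $17,746. Book value $88,734.
Year 4: ⌊$88,734 × 150%/9⌋ = $14,789. Book value $73,945.
Year 5: ⌊$73,945 × 150%/9⌋ = $12,324. Book value $61,621.
Year 6: ⌊$61,621 × 150%/9⌋ = $10,270. Book value $51,351.

$51,351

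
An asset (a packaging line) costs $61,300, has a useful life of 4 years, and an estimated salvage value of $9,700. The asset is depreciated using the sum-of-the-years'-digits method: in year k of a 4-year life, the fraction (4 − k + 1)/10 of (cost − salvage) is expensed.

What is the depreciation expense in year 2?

$15,480

Depreciable base = $61,300 − $9,700 = $51,600.
Sum of the years' digits = 4+3+2+1 = 10.
Year 1: $51,600 × 4/10 = $20,640. Book value $40,660.
Year 2: $51,600 × 3/10 = $15,480. Book value $25,180.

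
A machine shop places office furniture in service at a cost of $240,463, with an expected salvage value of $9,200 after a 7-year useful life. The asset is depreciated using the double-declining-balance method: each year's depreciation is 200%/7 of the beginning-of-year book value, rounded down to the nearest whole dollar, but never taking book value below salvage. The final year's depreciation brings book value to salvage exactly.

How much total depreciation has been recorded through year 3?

Depreciable base = $240,463 − $9,200 = $231,263.
Year 1: ⌊$240,463 × 200%/7⌋ = $68,703. Book value $171,760.
Year 2: ⌊$171,760 × 200%/7⌋ = $49,074. Book value $122,686.
Year 3: ⌊$122,686 × 200%/7⌋ = $35,053. Book value $87,633.
Accumulated through year 3 = $240,463 − $87,633 = $152,830.

$152,830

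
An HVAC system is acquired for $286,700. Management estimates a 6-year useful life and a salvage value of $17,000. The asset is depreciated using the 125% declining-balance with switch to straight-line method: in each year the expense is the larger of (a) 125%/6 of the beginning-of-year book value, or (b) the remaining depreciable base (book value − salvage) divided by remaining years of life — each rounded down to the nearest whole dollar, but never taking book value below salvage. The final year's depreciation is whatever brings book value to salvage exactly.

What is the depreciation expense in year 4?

Depreciable base = $286,700 − $17,000 = $269,700.
Year 1: DB = ⌊$286,700 × 125%/6⌋ = $59,729; SL = ⌊$269,700/6⌋ = $44,950 → take DB $59,729. Book value $226,971.
Year 2: DB = ⌊$226,971 × 125%/6⌋ = $47,285; SL = ⌊$209,971/5⌋ = $41,994 → take DB $47,285. Book value $179,686.
Year 3: DB = ⌊$179,686 × 125%/6⌋ = $37,434; SL = ⌊$162,686/4⌋ = $40,671 → take SL $40,671. Book value $139,015.
Year 4: DB = ⌊$139,015 × 125%/6⌋ = $28,961; SL = ⌊$122,015/3⌋ = $40,671 → take SL $40,671. Book value $98,344.

$40,671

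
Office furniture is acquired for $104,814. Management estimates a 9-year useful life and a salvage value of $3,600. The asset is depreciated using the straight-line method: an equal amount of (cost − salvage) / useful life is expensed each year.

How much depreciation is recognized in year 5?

$11,246

Depreciable base = $104,814 − $3,600 = $101,214.
Annual expense = $101,214 / 9 = $11,246.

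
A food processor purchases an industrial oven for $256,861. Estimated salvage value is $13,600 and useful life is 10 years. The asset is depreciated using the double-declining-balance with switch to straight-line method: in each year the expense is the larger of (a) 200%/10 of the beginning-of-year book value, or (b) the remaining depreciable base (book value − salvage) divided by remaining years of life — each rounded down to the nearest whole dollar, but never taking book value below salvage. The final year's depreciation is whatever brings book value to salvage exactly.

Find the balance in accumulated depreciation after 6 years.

Depreciable base = $256,861 − $13,600 = $243,261.
Year 1: DB = ⌊$256,861 × 200%/10⌋ = $51,372; SL = ⌊$243,261/10⌋ = $24,326 → take DB $51,372. Book value $205,489.
Year 2: DB = ⌊$205,489 × 200%/10⌋ = $41,097; SL = ⌊$191,889/9⌋ = $21,321 → take DB $41,097. Book value $164,392.
Year 3: DB = ⌊$164,392 × 200%/10⌋ = $32,878; SL = ⌊$150,792/8⌋ = $18,849 → take DB $32,878. Book value $131,514.
Year 4: DB = ⌊$131,514 × 200%/10⌋ = $26,302; SL = ⌊$117,914/7⌋ = $16,844 → take DB $26,302. Book value $105,212.
Year 5: DB = ⌊$105,212 × 200%/10⌋ = $21,042; SL = ⌊$91,612/6⌋ = $15,268 → take DB $21,042. Book value $84,170.
Year 6: DB = ⌊$84,170 × 200%/10⌋ = $16,834; SL = ⌊$70,570/5⌋ = $14,114 → take DB $16,834. Book value $67,336.
Accumulated through year 6 = $256,861 − $67,336 = $189,525.

$189,525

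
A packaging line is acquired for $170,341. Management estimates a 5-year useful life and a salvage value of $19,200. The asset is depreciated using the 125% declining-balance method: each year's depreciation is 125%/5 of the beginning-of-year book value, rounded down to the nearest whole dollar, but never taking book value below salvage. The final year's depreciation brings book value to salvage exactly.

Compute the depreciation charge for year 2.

$31,939

Depreciable base = $170,341 − $19,200 = $151,141.
Year 1: ⌊$170,341 × 125%/5⌋ = $42,585. Book value $127,756.
Year 2: ⌊$127,756 × 125%/5⌋ = $31,939. Book value $95,817.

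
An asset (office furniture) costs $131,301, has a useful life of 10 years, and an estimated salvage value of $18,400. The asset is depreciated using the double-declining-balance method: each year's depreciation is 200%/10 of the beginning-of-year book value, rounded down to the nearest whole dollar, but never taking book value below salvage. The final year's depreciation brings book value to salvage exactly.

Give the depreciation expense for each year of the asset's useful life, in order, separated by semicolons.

$26,260; $21,008; $16,806; $13,445; $10,756; $8,605; $6,884; $5,507; $3,630; $0

Depreciable base = $131,301 − $18,400 = $112,901.
Year 1: ⌊$131,301 × 200%/10⌋ = $26,260. Book value $105,041.
Year 2: ⌊$105,041 × 200%/10⌋ = $21,008. Book value $84,033.
Year 3: ⌊$84,033 × 200%/10⌋ = $16,806. Book value $67,227.
Year 4: ⌊$67,227 × 200%/10⌋ = $13,445. Book value $53,782.
Year 5: ⌊$53,782 × 200%/10⌋ = $10,756. Book value $43,026.
Year 6: ⌊$43,026 × 200%/10⌋ = $8,605. Book value $34,421.
Year 7: ⌊$34,421 × 200%/10⌋ = $6,884. Book value $27,537.
Year 8: ⌊$27,537 × 200%/10⌋ = $5,507. Book value $22,030.
Year 9: ⌊$22,030 × 200%/10⌋ = $4,406, capped at $3,630. Book value $18,400.
Year 10 (final): $18,400 − $18,400 = $0. Book value $18,400.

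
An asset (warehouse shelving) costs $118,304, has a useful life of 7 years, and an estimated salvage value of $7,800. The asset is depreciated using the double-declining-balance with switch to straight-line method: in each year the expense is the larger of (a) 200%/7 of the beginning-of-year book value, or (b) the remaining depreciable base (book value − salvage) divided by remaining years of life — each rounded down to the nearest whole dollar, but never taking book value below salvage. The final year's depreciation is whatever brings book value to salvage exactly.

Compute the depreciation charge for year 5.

$8,799

Depreciable base = $118,304 − $7,800 = $110,504.
Year 1: DB = ⌊$118,304 × 200%/7⌋ = $33,801; SL = ⌊$110,504/7⌋ = $15,786 → take DB $33,801. Book value $84,503.
Year 2: DB = ⌊$84,503 × 200%/7⌋ = $24,143; SL = ⌊$76,703/6⌋ = $12,783 → take DB $24,143. Book value $60,360.
Year 3: DB = ⌊$60,360 × 200%/7⌋ = $17,245; SL = ⌊$52,560/5⌋ = $10,512 → take DB $17,245. Book value $43,115.
Year 4: DB = ⌊$43,115 × 200%/7⌋ = $12,318; SL = ⌊$35,315/4⌋ = $8,828 → take DB $12,318. Book value $30,797.
Year 5: DB = ⌊$30,797 × 200%/7⌋ = $8,799; SL = ⌊$22,997/3⌋ = $7,665 → take DB $8,799. Book value $21,998.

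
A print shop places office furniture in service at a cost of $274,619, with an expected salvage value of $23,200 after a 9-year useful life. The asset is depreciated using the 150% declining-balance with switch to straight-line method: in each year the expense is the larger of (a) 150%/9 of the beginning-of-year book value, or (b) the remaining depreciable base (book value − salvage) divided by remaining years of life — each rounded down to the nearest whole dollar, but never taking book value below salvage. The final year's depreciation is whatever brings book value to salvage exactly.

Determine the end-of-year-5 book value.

$110,365

Depreciable base = $274,619 − $23,200 = $251,419.
Year 1: DB = ⌊$274,619 × 150%/9⌋ = $45,769; SL = ⌊$251,419/9⌋ = $27,935 → take DB $45,769. Book value $228,850.
Year 2: DB = ⌊$228,850 × 150%/9⌋ = $38,141; SL = ⌊$205,650/8⌋ = $25,706 → take DB $38,141. Book value $190,709.
Year 3: DB = ⌊$190,709 × 150%/9⌋ = $31,784; SL = ⌊$167,509/7⌋ = $23,929 → take DB $31,784. Book value $158,925.
Year 4: DB = ⌊$158,925 × 150%/9⌋ = $26,487; SL = ⌊$135,725/6⌋ = $22,620 → take DB $26,487. Book value $132,438.
Year 5: DB = ⌊$132,438 × 150%/9⌋ = $22,073; SL = ⌊$109,238/5⌋ = $21,847 → take DB $22,073. Book value $110,365.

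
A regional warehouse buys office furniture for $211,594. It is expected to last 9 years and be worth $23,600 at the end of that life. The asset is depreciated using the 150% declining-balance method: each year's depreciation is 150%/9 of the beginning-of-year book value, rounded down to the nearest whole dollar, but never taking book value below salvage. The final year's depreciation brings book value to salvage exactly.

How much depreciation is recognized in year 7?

Depreciable base = $211,594 − $23,600 = $187,994.
Year 1: ⌊$211,594 × 150%/9⌋ = $35,265. Book value $176,329.
Year 2: ⌊$176,329 × 150%/9⌋ = $29,388. Book value $146,941.
Year 3: ⌊$146,941 × 150%/9⌋ = $24,490. Book value $122,451.
Year 4: ⌊$122,451 × 150%/9⌋ = $20,408. Book value $102,043.
Year 5: ⌊$102,043 × 150%/9⌋ = $17,007. Book value $85,036.
Year 6: ⌊$85,036 × 150%/9⌋ = $14,172. Book value $70,864.
Year 7: ⌊$70,864 × 150%/9⌋ = $11,810. Book value $59,054.

$11,810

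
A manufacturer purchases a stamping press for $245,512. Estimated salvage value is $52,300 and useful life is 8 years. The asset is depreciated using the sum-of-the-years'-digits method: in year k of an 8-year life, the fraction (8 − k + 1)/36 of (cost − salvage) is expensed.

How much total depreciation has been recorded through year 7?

Depreciable base = $245,512 − $52,300 = $193,212.
Sum of the years' digits = 8+7+6+5+4+3+2+1 = 36.
Year 1: $193,212 × 8/36 = $42,936. Book value $202,576.
Year 2: $193,212 × 7/36 = $37,569. Book value $165,007.
Year 3: $193,212 × 6/36 = $32,202. Book value $132,805.
Year 4: $193,212 × 5/36 = $26,835. Book value $105,970.
Year 5: $193,212 × 4/36 = $21,468. Book value $84,502.
Year 6: $193,212 × 3/36 = $16,101. Book value $68,401.
Year 7: $193,212 × 2/36 = $10,734. Book value $57,667.
Accumulated through year 7 = $245,512 − $57,667 = $187,845.

$187,845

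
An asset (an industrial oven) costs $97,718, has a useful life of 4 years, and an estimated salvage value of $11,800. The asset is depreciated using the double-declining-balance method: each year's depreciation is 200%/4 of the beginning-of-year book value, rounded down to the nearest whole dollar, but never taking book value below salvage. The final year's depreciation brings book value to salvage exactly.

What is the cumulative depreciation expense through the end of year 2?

Depreciable base = $97,718 − $11,800 = $85,918.
Year 1: ⌊$97,718 × 200%/4⌋ = $48,859. Book value $48,859.
Year 2: ⌊$48,859 × 200%/4⌋ = $24,429. Book value $24,430.
Accumulated through year 2 = $97,718 − $24,430 = $73,288.

$73,288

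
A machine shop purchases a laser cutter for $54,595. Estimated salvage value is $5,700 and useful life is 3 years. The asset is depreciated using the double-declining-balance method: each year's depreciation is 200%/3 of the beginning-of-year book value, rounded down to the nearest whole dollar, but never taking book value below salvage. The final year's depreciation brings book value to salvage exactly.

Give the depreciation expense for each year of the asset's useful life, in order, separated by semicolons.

Depreciable base = $54,595 − $5,700 = $48,895.
Year 1: ⌊$54,595 × 200%/3⌋ = $36,396. Book value $18,199.
Year 2: ⌊$18,199 × 200%/3⌋ = $12,132. Book value $6,067.
Year 3 (final): $6,067 − $5,700 = $367. Book value $5,700.

$36,396; $12,132; $367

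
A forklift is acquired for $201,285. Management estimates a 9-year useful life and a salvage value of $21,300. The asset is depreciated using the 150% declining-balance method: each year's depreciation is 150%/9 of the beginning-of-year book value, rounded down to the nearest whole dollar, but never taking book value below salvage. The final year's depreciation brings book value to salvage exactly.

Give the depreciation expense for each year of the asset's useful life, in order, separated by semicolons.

Depreciable base = $201,285 − $21,300 = $179,985.
Year 1: ⌊$201,285 × 150%/9⌋ = $33,547. Book value $167,738.
Year 2: ⌊$167,738 × 150%/9⌋ = $27,956. Book value $139,782.
Year 3: ⌊$139,782 × 150%/9⌋ = $23,297. Book value $116,485.
Year 4: ⌊$116,485 × 150%/9⌋ = $19,414. Book value $97,071.
Year 5: ⌊$97,071 × 150%/9⌋ = $16,178. Book value $80,893.
Year 6: ⌊$80,893 × 150%/9⌋ = $13,482. Book value $67,411.
Year 7: ⌊$67,411 × 150%/9⌋ = $11,235. Book value $56,176.
Year 8: ⌊$56,176 × 150%/9⌋ = $9,362. Book value $46,814.
Year 9 (final): $46,814 − $21,300 = $25,514. Book value $21,300.

$33,547; $27,956; $23,297; $19,414; $16,178; $13,482; $11,235; $9,362; $25,514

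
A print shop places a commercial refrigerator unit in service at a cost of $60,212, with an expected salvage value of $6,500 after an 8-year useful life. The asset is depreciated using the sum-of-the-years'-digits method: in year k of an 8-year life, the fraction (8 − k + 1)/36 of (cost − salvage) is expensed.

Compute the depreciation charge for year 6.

$4,476

Depreciable base = $60,212 − $6,500 = $53,712.
Sum of the years' digits = 8+7+6+5+4+3+2+1 = 36.
Year 1: $53,712 × 8/36 = $11,936. Book value $48,276.
Year 2: $53,712 × 7/36 = $10,444. Book value $37,832.
Year 3: $53,712 × 6/36 = $8,952. Book value $28,880.
Year 4: $53,712 × 5/36 = $7,460. Book value $21,420.
Year 5: $53,712 × 4/36 = $5,968. Book value $15,452.
Year 6: $53,712 × 3/36 = $4,476. Book value $10,976.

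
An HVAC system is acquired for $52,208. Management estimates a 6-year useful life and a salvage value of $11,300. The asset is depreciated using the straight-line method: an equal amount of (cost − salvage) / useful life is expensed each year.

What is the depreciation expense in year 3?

$6,818

Depreciable base = $52,208 − $11,300 = $40,908.
Annual expense = $40,908 / 6 = $6,818.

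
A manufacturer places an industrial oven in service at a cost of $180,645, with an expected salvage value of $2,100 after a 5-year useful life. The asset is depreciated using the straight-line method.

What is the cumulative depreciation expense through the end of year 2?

$71,418

Depreciable base = $180,645 − $2,100 = $178,545.
Annual expense = $178,545 / 5 = $35,709.
End of year 1: book value $144,936.
End of year 2: book value $109,227.
Accumulated through year 2 = $180,645 − $109,227 = $71,418.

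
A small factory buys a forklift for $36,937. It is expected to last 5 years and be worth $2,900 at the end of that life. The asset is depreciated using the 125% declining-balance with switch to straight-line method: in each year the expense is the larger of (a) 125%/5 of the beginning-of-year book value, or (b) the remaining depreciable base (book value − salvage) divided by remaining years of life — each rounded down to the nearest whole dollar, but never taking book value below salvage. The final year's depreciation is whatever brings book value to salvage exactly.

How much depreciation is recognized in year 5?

$5,960

Depreciable base = $36,937 − $2,900 = $34,037.
Year 1: DB = ⌊$36,937 × 125%/5⌋ = $9,234; SL = ⌊$34,037/5⌋ = $6,807 → take DB $9,234. Book value $27,703.
Year 2: DB = ⌊$27,703 × 125%/5⌋ = $6,925; SL = ⌊$24,803/4⌋ = $6,200 → take DB $6,925. Book value $20,778.
Year 3: DB = ⌊$20,778 × 125%/5⌋ = $5,194; SL = ⌊$17,878/3⌋ = $5,959 → take SL $5,959. Book value $14,819.
Year 4: DB = ⌊$14,819 × 125%/5⌋ = $3,704; SL = ⌊$11,919/2⌋ = $5,959 → take SL $5,959. Book value $8,860.
Year 5 (final): $8,860 − $2,900 = $5,960. Book value $2,900.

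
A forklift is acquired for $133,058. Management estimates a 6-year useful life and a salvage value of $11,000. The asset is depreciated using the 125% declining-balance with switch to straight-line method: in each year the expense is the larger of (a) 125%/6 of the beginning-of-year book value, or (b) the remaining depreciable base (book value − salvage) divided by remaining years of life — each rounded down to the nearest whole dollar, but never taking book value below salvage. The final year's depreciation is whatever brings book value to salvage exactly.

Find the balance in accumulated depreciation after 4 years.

Depreciable base = $133,058 − $11,000 = $122,058.
Year 1: DB = ⌊$133,058 × 125%/6⌋ = $27,720; SL = ⌊$122,058/6⌋ = $20,343 → take DB $27,720. Book value $105,338.
Year 2: DB = ⌊$105,338 × 125%/6⌋ = $21,945; SL = ⌊$94,338/5⌋ = $18,867 → take DB $21,945. Book value $83,393.
Year 3: DB = ⌊$83,393 × 125%/6⌋ = $17,373; SL = ⌊$72,393/4⌋ = $18,098 → take SL $18,098. Book value $65,295.
Year 4: DB = ⌊$65,295 × 125%/6⌋ = $13,603; SL = ⌊$54,295/3⌋ = $18,098 → take SL $18,098. Book value $47,197.
Accumulated through year 4 = $133,058 − $47,197 = $85,861.

$85,861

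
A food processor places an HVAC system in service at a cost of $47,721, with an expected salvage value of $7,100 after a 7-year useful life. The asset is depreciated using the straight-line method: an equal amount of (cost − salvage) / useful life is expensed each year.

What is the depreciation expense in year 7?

Depreciable base = $47,721 − $7,100 = $40,621.
Annual expense = $40,621 / 7 = $5,803.

$5,803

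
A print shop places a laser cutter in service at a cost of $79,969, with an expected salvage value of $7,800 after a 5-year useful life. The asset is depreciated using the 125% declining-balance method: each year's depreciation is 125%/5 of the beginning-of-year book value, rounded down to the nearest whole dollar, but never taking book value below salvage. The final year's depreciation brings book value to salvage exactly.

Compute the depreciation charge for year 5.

$17,504

Depreciable base = $79,969 − $7,800 = $72,169.
Year 1: ⌊$79,969 × 125%/5⌋ = $19,992. Book value $59,977.
Year 2: ⌊$59,977 × 125%/5⌋ = $14,994. Book value $44,983.
Year 3: ⌊$44,983 × 125%/5⌋ = $11,245. Book value $33,738.
Year 4: ⌊$33,738 × 125%/5⌋ = $8,434. Book value $25,304.
Year 5 (final): $25,304 − $7,800 = $17,504. Book value $7,800.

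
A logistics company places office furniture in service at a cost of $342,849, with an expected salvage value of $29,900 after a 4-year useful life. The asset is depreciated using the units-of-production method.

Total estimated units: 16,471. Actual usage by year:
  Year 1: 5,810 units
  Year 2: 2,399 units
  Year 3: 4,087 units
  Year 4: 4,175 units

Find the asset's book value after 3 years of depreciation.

Depreciable base = $342,849 − $29,900 = $312,949.
Rate = $312,949 / 16,471 units = $19 per unit.
Year 1: 5,810 × $19 = $110,390. Book value $232,459.
Year 2: 2,399 × $19 = $45,581. Book value $186,878.
Year 3: 4,087 × $19 = $77,653. Book value $109,225.

$109,225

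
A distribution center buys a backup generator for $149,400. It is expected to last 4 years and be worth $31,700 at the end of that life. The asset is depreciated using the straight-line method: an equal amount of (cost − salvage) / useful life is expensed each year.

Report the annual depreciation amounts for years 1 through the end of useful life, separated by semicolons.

Depreciable base = $149,400 − $31,700 = $117,700.
Annual expense = $117,700 / 4 = $29,425.
End of year 1: book value $119,975.
End of year 2: book value $90,550.
End of year 3: book value $61,125.
End of year 4: book value $31,700.

$29,425; $29,425; $29,425; $29,425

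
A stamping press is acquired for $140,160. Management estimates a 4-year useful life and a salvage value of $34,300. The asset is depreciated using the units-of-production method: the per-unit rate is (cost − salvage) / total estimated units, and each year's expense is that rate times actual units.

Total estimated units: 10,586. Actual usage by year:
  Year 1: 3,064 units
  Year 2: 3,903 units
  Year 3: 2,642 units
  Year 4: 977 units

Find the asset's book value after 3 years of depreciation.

Depreciable base = $140,160 − $34,300 = $105,860.
Rate = $105,860 / 10,586 units = $10 per unit.
Year 1: 3,064 × $10 = $30,640. Book value $109,520.
Year 2: 3,903 × $10 = $39,030. Book value $70,490.
Year 3: 2,642 × $10 = $26,420. Book value $44,070.

$44,070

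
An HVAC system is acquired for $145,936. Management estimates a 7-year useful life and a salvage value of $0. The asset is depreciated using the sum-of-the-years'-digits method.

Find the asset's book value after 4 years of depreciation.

Depreciable base = $145,936 − $0 = $145,936.
Sum of the years' digits = 7+6+5+4+3+2+1 = 28.
Year 1: $145,936 × 7/28 = $36,484. Book value $109,452.
Year 2: $145,936 × 6/28 = $31,272. Book value $78,180.
Year 3: $145,936 × 5/28 = $26,060. Book value $52,120.
Year 4: $145,936 × 4/28 = $20,848. Book value $31,272.

$31,272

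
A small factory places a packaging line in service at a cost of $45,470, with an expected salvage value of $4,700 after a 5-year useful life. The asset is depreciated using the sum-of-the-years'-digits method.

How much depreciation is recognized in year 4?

Depreciable base = $45,470 − $4,700 = $40,770.
Sum of the years' digits = 5+4+3+2+1 = 15.
Year 1: $40,770 × 5/15 = $13,590. Book value $31,880.
Year 2: $40,770 × 4/15 = $10,872. Book value $21,008.
Year 3: $40,770 × 3/15 = $8,154. Book value $12,854.
Year 4: $40,770 × 2/15 = $5,436. Book value $7,418.

$5,436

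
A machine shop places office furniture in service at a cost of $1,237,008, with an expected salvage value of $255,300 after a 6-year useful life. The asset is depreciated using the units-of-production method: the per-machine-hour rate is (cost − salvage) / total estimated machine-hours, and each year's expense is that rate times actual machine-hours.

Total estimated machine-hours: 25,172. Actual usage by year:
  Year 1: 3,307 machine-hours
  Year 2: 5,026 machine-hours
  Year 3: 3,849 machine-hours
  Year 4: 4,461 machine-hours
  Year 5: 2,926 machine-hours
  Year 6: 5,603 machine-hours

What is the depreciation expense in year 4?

Depreciable base = $1,237,008 − $255,300 = $981,708.
Rate = $981,708 / 25,172 machine-hours = $39 per machine-hour.
Year 1: 3,307 × $39 = $128,973. Book value $1,108,035.
Year 2: 5,026 × $39 = $196,014. Book value $912,021.
Year 3: 3,849 × $39 = $150,111. Book value $761,910.
Year 4: 4,461 × $39 = $173,979. Book value $587,931.

$173,979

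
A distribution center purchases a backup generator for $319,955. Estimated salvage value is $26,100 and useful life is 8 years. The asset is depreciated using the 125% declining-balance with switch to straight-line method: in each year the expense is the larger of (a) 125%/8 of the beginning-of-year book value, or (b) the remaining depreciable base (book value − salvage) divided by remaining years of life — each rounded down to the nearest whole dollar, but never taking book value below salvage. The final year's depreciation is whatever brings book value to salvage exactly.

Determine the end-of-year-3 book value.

Depreciable base = $319,955 − $26,100 = $293,855.
Year 1: DB = ⌊$319,955 × 125%/8⌋ = $49,992; SL = ⌊$293,855/8⌋ = $36,731 → take DB $49,992. Book value $269,963.
Year 2: DB = ⌊$269,963 × 125%/8⌋ = $42,181; SL = ⌊$243,863/7⌋ = $34,837 → take DB $42,181. Book value $227,782.
Year 3: DB = ⌊$227,782 × 125%/8⌋ = $35,590; SL = ⌊$201,682/6⌋ = $33,613 → take DB $35,590. Book value $192,192.

$192,192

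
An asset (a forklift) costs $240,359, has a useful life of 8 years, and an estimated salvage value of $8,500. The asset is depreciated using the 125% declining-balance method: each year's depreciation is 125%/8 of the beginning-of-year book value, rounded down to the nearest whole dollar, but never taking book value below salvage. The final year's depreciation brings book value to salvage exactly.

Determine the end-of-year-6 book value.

$86,727

Depreciable base = $240,359 − $8,500 = $231,859.
Year 1: ⌊$240,359 × 125%/8⌋ = $37,556. Book value $202,803.
Year 2: ⌊$202,803 × 125%/8⌋ = $31,687. Book value $171,116.
Year 3: ⌊$171,116 × 125%/8⌋ = $26,736. Book value $144,380.
Year 4: ⌊$144,380 × 125%/8⌋ = $22,559. Book value $121,821.
Year 5: ⌊$121,821 × 125%/8⌋ = $19,034. Book value $102,787.
Year 6: ⌊$102,787 × 125%/8⌋ = $16,060. Book value $86,727.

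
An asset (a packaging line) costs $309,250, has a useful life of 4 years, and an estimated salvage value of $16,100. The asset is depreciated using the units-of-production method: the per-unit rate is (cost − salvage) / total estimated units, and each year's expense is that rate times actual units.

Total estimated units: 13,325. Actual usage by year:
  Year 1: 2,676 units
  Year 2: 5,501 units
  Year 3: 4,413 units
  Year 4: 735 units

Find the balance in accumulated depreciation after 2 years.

$179,894

Depreciable base = $309,250 − $16,100 = $293,150.
Rate = $293,150 / 13,325 units = $22 per unit.
Year 1: 2,676 × $22 = $58,872. Book value $250,378.
Year 2: 5,501 × $22 = $121,022. Book value $129,356.
Accumulated through year 2 = $309,250 − $129,356 = $179,894.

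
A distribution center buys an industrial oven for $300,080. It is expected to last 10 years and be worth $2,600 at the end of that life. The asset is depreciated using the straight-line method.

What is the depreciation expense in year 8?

Depreciable base = $300,080 − $2,600 = $297,480.
Annual expense = $297,480 / 10 = $29,748.

$29,748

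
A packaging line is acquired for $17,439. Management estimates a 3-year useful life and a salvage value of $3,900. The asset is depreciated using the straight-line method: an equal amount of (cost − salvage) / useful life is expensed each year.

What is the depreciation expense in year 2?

Depreciable base = $17,439 − $3,900 = $13,539.
Annual expense = $13,539 / 3 = $4,513.

$4,513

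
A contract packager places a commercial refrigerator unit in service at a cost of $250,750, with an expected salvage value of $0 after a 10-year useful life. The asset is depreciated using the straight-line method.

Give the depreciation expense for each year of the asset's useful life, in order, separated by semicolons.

$25,075; $25,075; $25,075; $25,075; $25,075; $25,075; $25,075; $25,075; $25,075; $25,075

Depreciable base = $250,750 − $0 = $250,750.
Annual expense = $250,750 / 10 = $25,075.
End of year 1: book value $225,675.
End of year 2: book value $200,600.
End of year 3: book value $175,525.
End of year 4: book value $150,450.
End of year 5: book value $125,375.
End of year 6: book value $100,300.
End of year 7: book value $75,225.
End of year 8: book value $50,150.
End of year 9: book value $25,075.
End of year 10: book value $0.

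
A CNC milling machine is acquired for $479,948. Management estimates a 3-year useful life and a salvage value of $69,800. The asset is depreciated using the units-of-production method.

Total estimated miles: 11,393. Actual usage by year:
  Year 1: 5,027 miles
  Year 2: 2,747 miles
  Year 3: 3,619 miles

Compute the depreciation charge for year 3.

Depreciable base = $479,948 − $69,800 = $410,148.
Rate = $410,148 / 11,393 miles = $36 per mile.
Year 1: 5,027 × $36 = $180,972. Book value $298,976.
Year 2: 2,747 × $36 = $98,892. Book value $200,084.
Year 3: 3,619 × $36 = $130,284. Book value $69,800.

$130,284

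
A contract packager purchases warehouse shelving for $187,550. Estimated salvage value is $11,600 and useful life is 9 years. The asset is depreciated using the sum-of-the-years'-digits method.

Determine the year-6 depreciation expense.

$15,640

Depreciable base = $187,550 − $11,600 = $175,950.
Sum of the years' digits = 9+8+7+6+5+4+3+2+1 = 45.
Year 1: $175,950 × 9/45 = $35,190. Book value $152,360.
Year 2: $175,950 × 8/45 = $31,280. Book value $121,080.
Year 3: $175,950 × 7/45 = $27,370. Book value $93,710.
Year 4: $175,950 × 6/45 = $23,460. Book value $70,250.
Year 5: $175,950 × 5/45 = $19,550. Book value $50,700.
Year 6: $175,950 × 4/45 = $15,640. Book value $35,060.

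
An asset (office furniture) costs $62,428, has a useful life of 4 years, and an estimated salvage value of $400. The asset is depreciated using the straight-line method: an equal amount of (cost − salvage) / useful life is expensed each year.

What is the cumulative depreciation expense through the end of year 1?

$15,507

Depreciable base = $62,428 − $400 = $62,028.
Annual expense = $62,028 / 4 = $15,507.
End of year 1: book value $46,921.
Accumulated through year 1 = $62,428 − $46,921 = $15,507.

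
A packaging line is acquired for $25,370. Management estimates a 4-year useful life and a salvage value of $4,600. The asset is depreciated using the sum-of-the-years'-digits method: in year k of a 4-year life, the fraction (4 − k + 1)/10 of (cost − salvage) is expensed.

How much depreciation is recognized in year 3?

$4,154

Depreciable base = $25,370 − $4,600 = $20,770.
Sum of the years' digits = 4+3+2+1 = 10.
Year 1: $20,770 × 4/10 = $8,308. Book value $17,062.
Year 2: $20,770 × 3/10 = $6,231. Book value $10,831.
Year 3: $20,770 × 2/10 = $4,154. Book value $6,677.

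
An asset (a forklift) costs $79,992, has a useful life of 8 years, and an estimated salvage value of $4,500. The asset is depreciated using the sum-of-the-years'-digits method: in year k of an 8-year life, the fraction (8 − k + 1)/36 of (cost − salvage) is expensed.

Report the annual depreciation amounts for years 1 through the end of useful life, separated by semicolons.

$16,776; $14,679; $12,582; $10,485; $8,388; $6,291; $4,194; $2,097

Depreciable base = $79,992 − $4,500 = $75,492.
Sum of the years' digits = 8+7+6+5+4+3+2+1 = 36.
Year 1: $75,492 × 8/36 = $16,776. Book value $63,216.
Year 2: $75,492 × 7/36 = $14,679. Book value $48,537.
Year 3: $75,492 × 6/36 = $12,582. Book value $35,955.
Year 4: $75,492 × 5/36 = $10,485. Book value $25,470.
Year 5: $75,492 × 4/36 = $8,388. Book value $17,082.
Year 6: $75,492 × 3/36 = $6,291. Book value $10,791.
Year 7: $75,492 × 2/36 = $4,194. Book value $6,597.
Year 8: $75,492 × 1/36 = $2,097. Book value $4,500.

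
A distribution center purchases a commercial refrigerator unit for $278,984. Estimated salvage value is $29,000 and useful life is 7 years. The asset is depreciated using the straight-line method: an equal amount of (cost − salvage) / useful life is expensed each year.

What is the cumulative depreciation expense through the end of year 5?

Depreciable base = $278,984 − $29,000 = $249,984.
Annual expense = $249,984 / 7 = $35,712.
End of year 1: book value $243,272.
End of year 2: book value $207,560.
End of year 3: book value $171,848.
End of year 4: book value $136,136.
End of year 5: book value $100,424.
Accumulated through year 5 = $278,984 − $100,424 = $178,560.

$178,560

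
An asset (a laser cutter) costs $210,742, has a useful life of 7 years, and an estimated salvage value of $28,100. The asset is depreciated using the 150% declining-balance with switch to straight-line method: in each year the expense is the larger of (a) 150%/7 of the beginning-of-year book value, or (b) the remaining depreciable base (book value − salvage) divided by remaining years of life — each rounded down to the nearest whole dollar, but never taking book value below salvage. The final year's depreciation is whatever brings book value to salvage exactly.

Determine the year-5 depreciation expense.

Depreciable base = $210,742 − $28,100 = $182,642.
Year 1: DB = ⌊$210,742 × 150%/7⌋ = $45,159; SL = ⌊$182,642/7⌋ = $26,091 → take DB $45,159. Book value $165,583.
Year 2: DB = ⌊$165,583 × 150%/7⌋ = $35,482; SL = ⌊$137,483/6⌋ = $22,913 → take DB $35,482. Book value $130,101.
Year 3: DB = ⌊$130,101 × 150%/7⌋ = $27,878; SL = ⌊$102,001/5⌋ = $20,400 → take DB $27,878. Book value $102,223.
Year 4: DB = ⌊$102,223 × 150%/7⌋ = $21,904; SL = ⌊$74,123/4⌋ = $18,530 → take DB $21,904. Book value $80,319.
Year 5: DB = ⌊$80,319 × 150%/7⌋ = $17,211; SL = ⌊$52,219/3⌋ = $17,406 → take SL $17,406. Book value $62,913.

$17,406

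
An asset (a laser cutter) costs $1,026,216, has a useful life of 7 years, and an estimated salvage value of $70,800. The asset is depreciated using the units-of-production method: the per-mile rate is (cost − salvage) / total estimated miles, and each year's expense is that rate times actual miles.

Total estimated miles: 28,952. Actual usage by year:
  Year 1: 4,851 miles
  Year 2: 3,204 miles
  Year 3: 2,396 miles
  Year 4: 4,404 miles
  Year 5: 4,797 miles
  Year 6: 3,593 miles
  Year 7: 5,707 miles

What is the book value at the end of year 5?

Depreciable base = $1,026,216 − $70,800 = $955,416.
Rate = $955,416 / 28,952 miles = $33 per mile.
Year 1: 4,851 × $33 = $160,083. Book value $866,133.
Year 2: 3,204 × $33 = $105,732. Book value $760,401.
Year 3: 2,396 × $33 = $79,068. Book value $681,333.
Year 4: 4,404 × $33 = $145,332. Book value $536,001.
Year 5: 4,797 × $33 = $158,301. Book value $377,700.

$377,700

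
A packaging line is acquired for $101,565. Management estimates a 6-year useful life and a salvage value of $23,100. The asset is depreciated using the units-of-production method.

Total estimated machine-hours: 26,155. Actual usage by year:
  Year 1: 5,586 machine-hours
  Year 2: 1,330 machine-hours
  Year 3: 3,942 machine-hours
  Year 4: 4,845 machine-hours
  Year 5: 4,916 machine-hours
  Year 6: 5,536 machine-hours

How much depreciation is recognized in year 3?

Depreciable base = $101,565 − $23,100 = $78,465.
Rate = $78,465 / 26,155 machine-hours = $3 per machine-hour.
Year 1: 5,586 × $3 = $16,758. Book value $84,807.
Year 2: 1,330 × $3 = $3,990. Book value $80,817.
Year 3: 3,942 × $3 = $11,826. Book value $68,991.

$11,826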